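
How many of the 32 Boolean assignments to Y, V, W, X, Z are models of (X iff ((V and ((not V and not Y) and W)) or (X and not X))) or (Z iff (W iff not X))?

24

Initial set: {((X iff ((V and ((not V and not Y) and W)) or (X and not X))) or (Z iff (W iff not X)))}.
((X iff ((V and ((not V and not Y) and W)) or (X and not X))) or (Z iff (W iff not X))): β-rule — branch into (X iff ((V and ((not V and not Y) and W)) or (X and not X)))  //  (Z iff (W iff not X)).
  branch 1 (add (X iff ((V and ((not V and not Y) and W)) or (X and not X)))):
    (X iff ((V and ((not V and not Y) and W)) or (X and not X))): β-rule — branch into X, ((V and ((not V and not Y) and W)) or (X and not X))  //  not X, not ((V and ((not V and not Y) and W)) or (X and not X)).
      branch 1.1 (add X, ((V and ((not V and not Y) and W)) or (X and not X))):
        ((V and ((not V and not Y) and W)) or (X and not X)): β-rule — branch into (V and ((not V and not Y) and W))  //  (X and not X).
          branch 1.1.1 (add (V and ((not V and not Y) and W))):
            (V and ((not V and not Y) and W)): α-rule — add V, ((not V and not Y) and W).
            ((not V and not Y) and W): α-rule — add (not V and not Y), W.
            (not V and not Y): α-rule — add not V, not Y.
            × closes — contains both V and not V.
          branch 1.1.2 (add (X and not X)):
            (X and not X): α-rule — add X, not X.
            × closes — contains both X and not X.
      branch 1.2 (add not X, not ((V and ((not V and not Y) and W)) or (X and not X))):
        not ((V and ((not V and not Y) and W)) or (X and not X)): α-rule — add not (V and ((not V and not Y) and W)), not (X and not X).
        not (V and ((not V and not Y) and W)): β-rule — branch into not V  //  not ((not V and not Y) and W).
          branch 1.2.1 (add not V):
            not (X and not X): β-rule — branch into not X  //  not not X.
              branch 1.2.1.1 (add not X):
                ○ open, literals {V=false, X=false}.
              branch 1.2.1.2 (add not not X):
                × closes — contains both X and not X.
          branch 1.2.2 (add not ((not V and not Y) and W)):
            not (X and not X): β-rule — branch into not X  //  not not X.
              branch 1.2.2.1 (add not X):
                not ((not V and not Y) and W): β-rule — branch into not (not V and not Y)  //  not W.
                  branch 1.2.2.1.1 (add not (not V and not Y)):
                    not (not V and not Y): β-rule — branch into not not V  //  not not Y.
                      branch 1.2.2.1.1.1 (add not not V):
                        ○ open, literals {V=true, X=false}.
                      branch 1.2.2.1.1.2 (add not not Y):
                        ○ open, literals {X=false, Y=true}.
                  branch 1.2.2.1.2 (add not W):
                    ○ open, literals {W=false, X=false}.
              branch 1.2.2.2 (add not not X):
                × closes — contains both X and not X.
  branch 2 (add (Z iff (W iff not X))):
    (Z iff (W iff not X)): β-rule — branch into Z, (W iff not X)  //  not Z, not (W iff not X).
      branch 2.1 (add Z, (W iff not X)):
        (W iff not X): β-rule — branch into W, not X  //  not W, not not X.
          branch 2.1.1 (add W, not X):
            ○ open, literals {W=true, X=false, Z=true}.
          branch 2.1.2 (add not W, not not X):
            ○ open, literals {W=false, X=true, Z=true}.
      branch 2.2 (add not Z, not (W iff not X)):
        not (W iff not X): β-rule — branch into W, not not X  //  not W, not X.
          branch 2.2.1 (add W, not not X):
            ○ open, literals {W=true, X=true, Z=false}.
          branch 2.2.2 (add not W, not X):
            ○ open, literals {W=false, X=false, Z=false}.
4 branches closed, 8 open.
Each open branch fixes some atoms; the unmentioned ones are free. Counting distinct full assignments: branch {V=false, X=false} (Y, W, Z) contributes 8 new; branch {V=true, X=false} (Y, W, Z) contributes 8 new; branch {X=false, Y=true} (V, W, Z) contributes 0 new; branch {W=false, X=false} (Y, V, Z) contributes 0 new; branch {W=true, X=false, Z=true} (Y, V) contributes 0 new; branch {W=false, X=true, Z=true} (Y, V) contributes 4 new; branch {W=true, X=true, Z=false} (Y, V) contributes 4 new; branch {W=false, X=false, Z=false} (Y, V) contributes 0 new. Total: 24.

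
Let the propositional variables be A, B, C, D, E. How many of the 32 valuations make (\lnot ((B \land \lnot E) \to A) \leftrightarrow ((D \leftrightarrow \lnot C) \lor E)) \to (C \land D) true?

27

Initial set: {((\lnot ((B \land \lnot E) \to A) \leftrightarrow ((D \leftrightarrow \lnot C) \lor E)) \to (C \land D))}.
((\lnot ((B \land \lnot E) \to A) \leftrightarrow ((D \leftrightarrow \lnot C) \lor E)) \to (C \land D)): β-rule — branch into \lnot (\lnot ((B \land \lnot E) \to A) \leftrightarrow ((D \leftrightarrow \lnot C) \lor E))  //  (C \land D).
  branch 1 (add \lnot (\lnot ((B \land \lnot E) \to A) \leftrightarrow ((D \leftrightarrow \lnot C) \lor E))):
    \lnot (\lnot ((B \land \lnot E) \to A) \leftrightarrow ((D \leftrightarrow \lnot C) \lor E)): β-rule — branch into \lnot ((B \land \lnot E) \to A), \lnot ((D \leftrightarrow \lnot C) \lor E)  //  \lnot \lnot ((B \land \lnot E) \to A), ((D \leftrightarrow \lnot C) \lor E).
      branch 1.1 (add \lnot ((B \land \lnot E) \to A), \lnot ((D \leftrightarrow \lnot C) \lor E)):
        \lnot ((B \land \lnot E) \to A): α-rule — add (B \land \lnot E), \lnot A.
        \lnot ((D \leftrightarrow \lnot C) \lor E): α-rule — add \lnot (D \leftrightarrow \lnot C), \lnot E.
        (B \land \lnot E): α-rule — add B, \lnot E.
        \lnot (D \leftrightarrow \lnot C): β-rule — branch into D, \lnot \lnot C  //  \lnot D, \lnot C.
          branch 1.1.1 (add D, \lnot \lnot C):
            ○ open, literals {A=F, B=T, C=T, D=T, E=F}.
          branch 1.1.2 (add \lnot D, \lnot C):
            ○ open, literals {A=F, B=T, C=F, D=F, E=F}.
      branch 1.2 (add \lnot \lnot ((B \land \lnot E) \to A), ((D \leftrightarrow \lnot C) \lor E)):
        \lnot \lnot ((B \land \lnot E) \to A): β-rule — branch into \lnot (B \land \lnot E)  //  A.
          branch 1.2.1 (add \lnot (B \land \lnot E)):
            ((D \leftrightarrow \lnot C) \lor E): β-rule — branch into (D \leftrightarrow \lnot C)  //  E.
              branch 1.2.1.1 (add (D \leftrightarrow \lnot C)):
                \lnot (B \land \lnot E): β-rule — branch into \lnot B  //  \lnot \lnot E.
                  branch 1.2.1.1.1 (add \lnot B):
                    (D \leftrightarrow \lnot C): β-rule — branch into D, \lnot C  //  \lnot D, \lnot \lnot C.
                      branch 1.2.1.1.1.1 (add D, \lnot C):
                        ○ open, literals {B=F, C=F, D=T}.
                      branch 1.2.1.1.1.2 (add \lnot D, \lnot \lnot C):
                        ○ open, literals {B=F, C=T, D=F}.
                  branch 1.2.1.1.2 (add \lnot \lnot E):
                    (D \leftrightarrow \lnot C): β-rule — branch into D, \lnot C  //  \lnot D, \lnot \lnot C.
                      branch 1.2.1.1.2.1 (add D, \lnot C):
                        ○ open, literals {C=F, D=T, E=T}.
                      branch 1.2.1.1.2.2 (add \lnot D, \lnot \lnot C):
                        ○ open, literals {C=T, D=F, E=T}.
              branch 1.2.1.2 (add E):
                \lnot (B \land \lnot E): β-rule — branch into \lnot B  //  \lnot \lnot E.
                  branch 1.2.1.2.1 (add \lnot B):
                    ○ open, literals {B=F, E=T}.
                  branch 1.2.1.2.2 (add \lnot \lnot E):
                    ○ open, literals {E=T}.
          branch 1.2.2 (add A):
            ((D \leftrightarrow \lnot C) \lor E): β-rule — branch into (D \leftrightarrow \lnot C)  //  E.
              branch 1.2.2.1 (add (D \leftrightarrow \lnot C)):
                (D \leftrightarrow \lnot C): β-rule — branch into D, \lnot C  //  \lnot D, \lnot \lnot C.
                  branch 1.2.2.1.1 (add D, \lnot C):
                    ○ open, literals {A=T, C=F, D=T}.
                  branch 1.2.2.1.2 (add \lnot D, \lnot \lnot C):
                    ○ open, literals {A=T, C=T, D=F}.
              branch 1.2.2.2 (add E):
                ○ open, literals {A=T, E=T}.
  branch 2 (add (C \land D)):
    (C \land D): α-rule — add C, D.
    ○ open, literals {C=T, D=T}.
0 branches closed, 12 open.
Each open branch fixes some atoms; the unmentioned ones are free. Counting distinct full assignments: branch {A=F, B=T, C=T, D=T, E=F} (none free) contributes 1 new; branch {A=F, B=T, C=F, D=F, E=F} (none free) contributes 1 new; branch {B=F, C=F, D=T} (A, E) contributes 4 new; branch {B=F, C=T, D=F} (A, E) contributes 4 new; branch {C=F, D=T, E=T} (A, B) contributes 2 new; branch {C=T, D=F, E=T} (A, B) contributes 2 new; branch {B=F, E=T} (A, C, D) contributes 4 new; branch {E=T} (A, B, C, D) contributes 4 new; branch {A=T, C=F, D=T} (B, E) contributes 1 new; branch {A=T, C=T, D=F} (B, E) contributes 1 new; branch {A=T, E=T} (B, C, D) contributes 0 new; branch {C=T, D=T} (A, B, E) contributes 3 new. Total: 27.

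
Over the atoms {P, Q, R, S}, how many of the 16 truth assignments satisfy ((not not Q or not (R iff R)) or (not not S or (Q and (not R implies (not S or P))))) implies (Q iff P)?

Initial set: {(((not not Q or not (R iff R)) or (not not S or (Q and (not R implies (not S or P))))) implies (Q iff P))}.
(((not not Q or not (R iff R)) or (not not S or (Q and (not R implies (not S or P))))) implies (Q iff P)): β-rule — branch into not ((not not Q or not (R iff R)) or (not not S or (Q and (not R implies (not S or P)))))  //  (Q iff P).
  branch 1 (add not ((not not Q or not (R iff R)) or (not not S or (Q and (not R implies (not S or P)))))):
    not ((not not Q or not (R iff R)) or (not not S or (Q and (not R implies (not S or P))))): α-rule — add not (not not Q or not (R iff R)), not (not not S or (Q and (not R implies (not S or P)))).
    not (not not Q or not (R iff R)): α-rule — add not not not Q, not not (R iff R).
    not (not not S or (Q and (not R implies (not S or P)))): α-rule — add not not not S, not (Q and (not R implies (not S or P))).
    not not not Q: drop double negation, giving not Q.
    not not not S: drop double negation, giving not S.
    not not (R iff R): β-rule — branch into R, R  //  not R, not R.
      branch 1.1 (add R, R):
        not (Q and (not R implies (not S or P))): β-rule — branch into not Q  //  not (not R implies (not S or P)).
          branch 1.1.1 (add not Q):
            ○ open, literals {Q=0, R=1, S=0}.
          branch 1.1.2 (add not (not R implies (not S or P))):
            not (not R implies (not S or P)): α-rule — add not R, not (not S or P).
            × closes — contains both R and not R.
      branch 1.2 (add not R, not R):
        not (Q and (not R implies (not S or P))): β-rule — branch into not Q  //  not (not R implies (not S or P)).
          branch 1.2.1 (add not Q):
            ○ open, literals {Q=0, R=0, S=0}.
          branch 1.2.2 (add not (not R implies (not S or P))):
            not (not R implies (not S or P)): α-rule — add not R, not (not S or P).
            not (not S or P): α-rule — add not not S, not P.
            × closes — contains both S and not S.
  branch 2 (add (Q iff P)):
    (Q iff P): β-rule — branch into Q, P  //  not Q, not P.
      branch 2.1 (add Q, P):
        ○ open, literals {P=1, Q=1}.
      branch 2.2 (add not Q, not P):
        ○ open, literals {P=0, Q=0}.
2 branches closed, 4 open.
Each open branch fixes some atoms; the unmentioned ones are free. Counting distinct full assignments: branch {Q=0, R=1, S=0} (P) contributes 2 new; branch {Q=0, R=0, S=0} (P) contributes 2 new; branch {P=1, Q=1} (R, S) contributes 4 new; branch {P=0, Q=0} (R, S) contributes 2 new. Total: 10.

10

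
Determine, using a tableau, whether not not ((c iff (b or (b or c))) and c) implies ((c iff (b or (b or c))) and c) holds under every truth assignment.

Assume the negation and expand:
Initial set: {not (not not ((c iff (b or (b or c))) and c) implies ((c iff (b or (b or c))) and c))}.
not (not not ((c iff (b or (b or c))) and c) implies ((c iff (b or (b or c))) and c)): α-rule — add not not ((c iff (b or (b or c))) and c), not ((c iff (b or (b or c))) and c).
not not ((c iff (b or (b or c))) and c): drop double negation, giving ((c iff (b or (b or c))) and c).
((c iff (b or (b or c))) and c): α-rule — add (c iff (b or (b or c))), c.
not ((c iff (b or (b or c))) and c): β-rule — branch into not (c iff (b or (b or c)))  //  not c.
  branch 1 (add not (c iff (b or (b or c)))):
    (c iff (b or (b or c))): β-rule — branch into c, (b or (b or c))  //  not c, not (b or (b or c)).
      branch 1.1 (add c, (b or (b or c))):
        not (c iff (b or (b or c))): β-rule — branch into c, not (b or (b or c))  //  not c, (b or (b or c)).
          branch 1.1.1 (add c, not (b or (b or c))):
            not (b or (b or c)): α-rule — add not b, not (b or c).
            not (b or c): α-rule — add not b, not c.
            × closes — contains both c and not c.
          branch 1.1.2 (add not c, (b or (b or c))):
            × closes — contains both c and not c.
      branch 1.2 (add not c, not (b or (b or c))):
        × closes — contains both c and not c.
  branch 2 (add not c):
    × closes — contains both c and not c.
All 4 branches close.
Every branch closed, so the negation is unsatisfiable and the formula is valid.

Valid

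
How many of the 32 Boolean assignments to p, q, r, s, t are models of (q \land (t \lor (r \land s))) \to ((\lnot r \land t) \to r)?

28

Initial set: {((q \land (t \lor (r \land s))) \to ((\lnot r \land t) \to r))}.
((q \land (t \lor (r \land s))) \to ((\lnot r \land t) \to r)): β-rule — branch into \lnot (q \land (t \lor (r \land s)))  //  ((\lnot r \land t) \to r).
  branch 1 (add \lnot (q \land (t \lor (r \land s)))):
    \lnot (q \land (t \lor (r \land s))): β-rule — branch into \lnot q  //  \lnot (t \lor (r \land s)).
      branch 1.1 (add \lnot q):
        ○ open, literals {q=false}.
      branch 1.2 (add \lnot (t \lor (r \land s))):
        \lnot (t \lor (r \land s)): α-rule — add \lnot t, \lnot (r \land s).
        \lnot (r \land s): β-rule — branch into \lnot r  //  \lnot s.
          branch 1.2.1 (add \lnot r):
            ○ open, literals {r=false, t=false}.
          branch 1.2.2 (add \lnot s):
            ○ open, literals {s=false, t=false}.
  branch 2 (add ((\lnot r \land t) \to r)):
    ((\lnot r \land t) \to r): β-rule — branch into \lnot (\lnot r \land t)  //  r.
      branch 2.1 (add \lnot (\lnot r \land t)):
        \lnot (\lnot r \land t): β-rule — branch into \lnot \lnot r  //  \lnot t.
          branch 2.1.1 (add \lnot \lnot r):
            ○ open, literals {r=true}.
          branch 2.1.2 (add \lnot t):
            ○ open, literals {t=false}.
      branch 2.2 (add r):
        ○ open, literals {r=true}.
0 branches closed, 6 open.
Each open branch fixes some atoms; the unmentioned ones are free. Counting distinct full assignments: branch {q=false} (p, r, s, t) contributes 16 new; branch {r=false, t=false} (p, q, s) contributes 4 new; branch {s=false, t=false} (p, q, r) contributes 2 new; branch {r=true} (p, q, s, t) contributes 6 new; branch {t=false} (p, q, r, s) contributes 0 new; branch {r=true} (p, q, s, t) contributes 0 new. Total: 28.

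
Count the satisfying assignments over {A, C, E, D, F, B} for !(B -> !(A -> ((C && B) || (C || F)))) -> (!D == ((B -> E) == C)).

Initial set: {(!(B -> !(A -> ((C && B) || (C || F)))) -> (!D == ((B -> E) == C)))}.
(!(B -> !(A -> ((C && B) || (C || F)))) -> (!D == ((B -> E) == C))): β-rule — branch into !!(B -> !(A -> ((C && B) || (C || F))))  //  (!D == ((B -> E) == C)).
  branch 1 (add !!(B -> !(A -> ((C && B) || (C || F))))):
    !!(B -> !(A -> ((C && B) || (C || F)))): β-rule — branch into !B  //  !(A -> ((C && B) || (C || F))).
      branch 1.1 (add !B):
        ○ open, literals {B=0}.
      branch 1.2 (add !(A -> ((C && B) || (C || F)))):
        !(A -> ((C && B) || (C || F))): α-rule — add A, !((C && B) || (C || F)).
        !((C && B) || (C || F)): α-rule — add !(C && B), !(C || F).
        !(C || F): α-rule — add !C, !F.
        !(C && B): β-rule — branch into !C  //  !B.
          branch 1.2.1 (add !C):
            ○ open, literals {A=1, C=0, F=0}.
          branch 1.2.2 (add !B):
            ○ open, literals {A=1, B=0, C=0, F=0}.
  branch 2 (add (!D == ((B -> E) == C))):
    (!D == ((B -> E) == C)): β-rule — branch into !D, ((B -> E) == C)  //  !!D, !((B -> E) == C).
      branch 2.1 (add !D, ((B -> E) == C)):
        ((B -> E) == C): β-rule — branch into (B -> E), C  //  !(B -> E), !C.
          branch 2.1.1 (add (B -> E), C):
            (B -> E): β-rule — branch into !B  //  E.
              branch 2.1.1.1 (add !B):
                ○ open, literals {B=0, C=1, D=0}.
              branch 2.1.1.2 (add E):
                ○ open, literals {C=1, D=0, E=1}.
          branch 2.1.2 (add !(B -> E), !C):
            !(B -> E): α-rule — add B, !E.
            ○ open, literals {B=1, C=0, D=0, E=0}.
      branch 2.2 (add !!D, !((B -> E) == C)):
        !((B -> E) == C): β-rule — branch into (B -> E), !C  //  !(B -> E), C.
          branch 2.2.1 (add (B -> E), !C):
            (B -> E): β-rule — branch into !B  //  E.
              branch 2.2.1.1 (add !B):
                ○ open, literals {B=0, C=0, D=1}.
              branch 2.2.1.2 (add E):
                ○ open, literals {C=0, D=1, E=1}.
          branch 2.2.2 (add !(B -> E), C):
            !(B -> E): α-rule — add B, !E.
            ○ open, literals {B=1, C=1, D=1, E=0}.
0 branches closed, 9 open.
Each open branch fixes some atoms; the unmentioned ones are free. Counting distinct full assignments: branch {B=0} (A, C, E, D, F) contributes 32 new; branch {A=1, C=0, F=0} (E, D, B) contributes 4 new; branch {A=1, B=0, C=0, F=0} (E, D) contributes 0 new; branch {B=0, C=1, D=0} (A, E, F) contributes 0 new; branch {C=1, D=0, E=1} (A, F, B) contributes 4 new; branch {B=1, C=0, D=0, E=0} (A, F) contributes 3 new; branch {B=0, C=0, D=1} (A, E, F) contributes 0 new; branch {C=0, D=1, E=1} (A, F, B) contributes 3 new; branch {B=1, C=1, D=1, E=0} (A, F) contributes 4 new. Total: 50.

50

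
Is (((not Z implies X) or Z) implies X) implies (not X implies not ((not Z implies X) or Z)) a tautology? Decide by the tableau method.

Assume the negation and expand:
Initial set: {not ((((not Z implies X) or Z) implies X) implies (not X implies not ((not Z implies X) or Z)))}.
not ((((not Z implies X) or Z) implies X) implies (not X implies not ((not Z implies X) or Z))): α-rule — add (((not Z implies X) or Z) implies X), not (not X implies not ((not Z implies X) or Z)).
not (not X implies not ((not Z implies X) or Z)): α-rule — add not X, not not ((not Z implies X) or Z).
(((not Z implies X) or Z) implies X): β-rule — branch into not ((not Z implies X) or Z)  //  X.
  branch 1 (add not ((not Z implies X) or Z)):
    not ((not Z implies X) or Z): α-rule — add not (not Z implies X), not Z.
    not (not Z implies X): α-rule — add not Z, not X.
    not not ((not Z implies X) or Z): β-rule — branch into (not Z implies X)  //  Z.
      branch 1.1 (add (not Z implies X)):
        (not Z implies X): β-rule — branch into not not Z  //  X.
          branch 1.1.1 (add not not Z):
            × closes — contains both Z and not Z.
          branch 1.1.2 (add X):
            × closes — contains both X and not X.
      branch 1.2 (add Z):
        × closes — contains both Z and not Z.
  branch 2 (add X):
    × closes — contains both X and not X.
All 4 branches close.
Every branch closed, so the negation is unsatisfiable and the formula is valid.

Valid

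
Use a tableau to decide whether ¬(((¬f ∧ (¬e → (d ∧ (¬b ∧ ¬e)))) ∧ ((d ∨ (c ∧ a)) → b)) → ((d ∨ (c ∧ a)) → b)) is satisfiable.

Unsatisfiable

Initial set: {¬(((¬f ∧ (¬e → (d ∧ (¬b ∧ ¬e)))) ∧ ((d ∨ (c ∧ a)) → b)) → ((d ∨ (c ∧ a)) → b))}.
¬(((¬f ∧ (¬e → (d ∧ (¬b ∧ ¬e)))) ∧ ((d ∨ (c ∧ a)) → b)) → ((d ∨ (c ∧ a)) → b)): α-rule — add ((¬f ∧ (¬e → (d ∧ (¬b ∧ ¬e)))) ∧ ((d ∨ (c ∧ a)) → b)), ¬((d ∨ (c ∧ a)) → b).
((¬f ∧ (¬e → (d ∧ (¬b ∧ ¬e)))) ∧ ((d ∨ (c ∧ a)) → b)): α-rule — add (¬f ∧ (¬e → (d ∧ (¬b ∧ ¬e)))), ((d ∨ (c ∧ a)) → b).
¬((d ∨ (c ∧ a)) → b): α-rule — add (d ∨ (c ∧ a)), ¬b.
(¬f ∧ (¬e → (d ∧ (¬b ∧ ¬e)))): α-rule — add ¬f, (¬e → (d ∧ (¬b ∧ ¬e))).
((d ∨ (c ∧ a)) → b): β-rule — branch into ¬(d ∨ (c ∧ a))  //  b.
  branch 1 (add ¬(d ∨ (c ∧ a))):
    ¬(d ∨ (c ∧ a)): α-rule — add ¬d, ¬(c ∧ a).
    (d ∨ (c ∧ a)): β-rule — branch into d  //  (c ∧ a).
      branch 1.1 (add d):
        × closes — contains both d and ¬d.
      branch 1.2 (add (c ∧ a)):
        (c ∧ a): α-rule — add c, a.
        (¬e → (d ∧ (¬b ∧ ¬e))): β-rule — branch into ¬¬e  //  (d ∧ (¬b ∧ ¬e)).
          branch 1.2.1 (add ¬¬e):
            ¬(c ∧ a): β-rule — branch into ¬c  //  ¬a.
              branch 1.2.1.1 (add ¬c):
                × closes — contains both c and ¬c.
              branch 1.2.1.2 (add ¬a):
                × closes — contains both a and ¬a.
          branch 1.2.2 (add (d ∧ (¬b ∧ ¬e))):
            (d ∧ (¬b ∧ ¬e)): α-rule — add d, (¬b ∧ ¬e).
            × closes — contains both d and ¬d.
  branch 2 (add b):
    × closes — contains both b and ¬b.
All 5 branches close.
Every branch closed; the formula is unsatisfiable.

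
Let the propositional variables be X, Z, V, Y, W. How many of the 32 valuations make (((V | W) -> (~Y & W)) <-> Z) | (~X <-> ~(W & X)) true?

28

Initial set: {((((V | W) -> (~Y & W)) <-> Z) | (~X <-> ~(W & X)))}.
((((V | W) -> (~Y & W)) <-> Z) | (~X <-> ~(W & X))): β-rule — branch into (((V | W) -> (~Y & W)) <-> Z)  //  (~X <-> ~(W & X)).
  branch 1 (add (((V | W) -> (~Y & W)) <-> Z)):
    (((V | W) -> (~Y & W)) <-> Z): β-rule — branch into ((V | W) -> (~Y & W)), Z  //  ~((V | W) -> (~Y & W)), ~Z.
      branch 1.1 (add ((V | W) -> (~Y & W)), Z):
        ((V | W) -> (~Y & W)): β-rule — branch into ~(V | W)  //  (~Y & W).
          branch 1.1.1 (add ~(V | W)):
            ~(V | W): α-rule — add ~V, ~W.
            ○ open, literals {V=F, W=F, Z=T}.
          branch 1.1.2 (add (~Y & W)):
            (~Y & W): α-rule — add ~Y, W.
            ○ open, literals {W=T, Y=F, Z=T}.
      branch 1.2 (add ~((V | W) -> (~Y & W)), ~Z):
        ~((V | W) -> (~Y & W)): α-rule — add (V | W), ~(~Y & W).
        (V | W): β-rule — branch into V  //  W.
          branch 1.2.1 (add V):
            ~(~Y & W): β-rule — branch into ~~Y  //  ~W.
              branch 1.2.1.1 (add ~~Y):
                ○ open, literals {V=T, Y=T, Z=F}.
              branch 1.2.1.2 (add ~W):
                ○ open, literals {V=T, W=F, Z=F}.
          branch 1.2.2 (add W):
            ~(~Y & W): β-rule — branch into ~~Y  //  ~W.
              branch 1.2.2.1 (add ~~Y):
                ○ open, literals {W=T, Y=T, Z=F}.
              branch 1.2.2.2 (add ~W):
                × closes — contains both W and ~W.
  branch 2 (add (~X <-> ~(W & X))):
    (~X <-> ~(W & X)): β-rule — branch into ~X, ~(W & X)  //  ~~X, ~~(W & X).
      branch 2.1 (add ~X, ~(W & X)):
        ~(W & X): β-rule — branch into ~W  //  ~X.
          branch 2.1.1 (add ~W):
            ○ open, literals {W=F, X=F}.
          branch 2.1.2 (add ~X):
            ○ open, literals {X=F}.
      branch 2.2 (add ~~X, ~~(W & X)):
        ~~(W & X): α-rule — add W, X.
        ○ open, literals {W=T, X=T}.
1 branch closed, 8 open.
Each open branch fixes some atoms; the unmentioned ones are free. Counting distinct full assignments: branch {V=F, W=F, Z=T} (X, Y) contributes 4 new; branch {W=T, Y=F, Z=T} (X, V) contributes 4 new; branch {V=T, Y=T, Z=F} (X, W) contributes 4 new; branch {V=T, W=F, Z=F} (X, Y) contributes 2 new; branch {W=T, Y=T, Z=F} (X, V) contributes 2 new; branch {W=F, X=F} (Z, V, Y) contributes 4 new; branch {X=F} (Z, V, Y, W) contributes 4 new; branch {W=T, X=T} (Z, V, Y) contributes 4 new. Total: 28.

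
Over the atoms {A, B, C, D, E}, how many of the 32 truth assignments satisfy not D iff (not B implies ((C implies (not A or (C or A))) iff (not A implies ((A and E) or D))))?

Initial set: {(not D iff (not B implies ((C implies (not A or (C or A))) iff (not A implies ((A and E) or D)))))}.
(not D iff (not B implies ((C implies (not A or (C or A))) iff (not A implies ((A and E) or D))))): β-rule — branch into not D, (not B implies ((C implies (not A or (C or A))) iff (not A implies ((A and E) or D))))  //  not not D, not (not B implies ((C implies (not A or (C or A))) iff (not A implies ((A and E) or D)))).
  branch 1 (add not D, (not B implies ((C implies (not A or (C or A))) iff (not A implies ((A and E) or D))))):
    (not B implies ((C implies (not A or (C or A))) iff (not A implies ((A and E) or D)))): β-rule — branch into not not B  //  ((C implies (not A or (C or A))) iff (not A implies ((A and E) or D))).
      branch 1.1 (add not not B):
        ○ open, literals {B=true, D=false}.
      branch 1.2 (add ((C implies (not A or (C or A))) iff (not A implies ((A and E) or D)))):
        ((C implies (not A or (C or A))) iff (not A implies ((A and E) or D))): β-rule — branch into (C implies (not A or (C or A))), (not A implies ((A and E) or D))  //  not (C implies (not A or (C or A))), not (not A implies ((A and E) or D)).
          branch 1.2.1 (add (C implies (not A or (C or A))), (not A implies ((A and E) or D))):
            (C implies (not A or (C or A))): β-rule — branch into not C  //  (not A or (C or A)).
              branch 1.2.1.1 (add not C):
                (not A implies ((A and E) or D)): β-rule — branch into not not A  //  ((A and E) or D).
                  branch 1.2.1.1.1 (add not not A):
                    ○ open, literals {A=true, C=false, D=false}.
                  branch 1.2.1.1.2 (add ((A and E) or D)):
                    ((A and E) or D): β-rule — branch into (A and E)  //  D.
                      branch 1.2.1.1.2.1 (add (A and E)):
                        (A and E): α-rule — add A, E.
                        ○ open, literals {A=true, C=false, D=false, E=true}.
                      branch 1.2.1.1.2.2 (add D):
                        × closes — contains both D and not D.
              branch 1.2.1.2 (add (not A or (C or A))):
                (not A implies ((A and E) or D)): β-rule — branch into not not A  //  ((A and E) or D).
                  branch 1.2.1.2.1 (add not not A):
                    (not A or (C or A)): β-rule — branch into not A  //  (C or A).
                      branch 1.2.1.2.1.1 (add not A):
                        × closes — contains both A and not A.
                      branch 1.2.1.2.1.2 (add (C or A)):
                        (C or A): β-rule — branch into C  //  A.
                          branch 1.2.1.2.1.2.1 (add C):
                            ○ open, literals {A=true, C=true, D=false}.
                          branch 1.2.1.2.1.2.2 (add A):
                            ○ open, literals {A=true, D=false}.
                  branch 1.2.1.2.2 (add ((A and E) or D)):
                    (not A or (C or A)): β-rule — branch into not A  //  (C or A).
                      branch 1.2.1.2.2.1 (add not A):
                        ((A and E) or D): β-rule — branch into (A and E)  //  D.
                          branch 1.2.1.2.2.1.1 (add (A and E)):
                            (A and E): α-rule — add A, E.
                            × closes — contains both A and not A.
                          branch 1.2.1.2.2.1.2 (add D):
                            × closes — contains both D and not D.
                      branch 1.2.1.2.2.2 (add (C or A)):
                        ((A and E) or D): β-rule — branch into (A and E)  //  D.
                          branch 1.2.1.2.2.2.1 (add (A and E)):
                            (A and E): α-rule — add A, E.
                            (C or A): β-rule — branch into C  //  A.
                              branch 1.2.1.2.2.2.1.1 (add C):
                                ○ open, literals {A=true, C=true, D=false, E=true}.
                              branch 1.2.1.2.2.2.1.2 (add A):
                                ○ open, literals {A=true, D=false, E=true}.
                          branch 1.2.1.2.2.2.2 (add D):
                            × closes — contains both D and not D.
          branch 1.2.2 (add not (C implies (not A or (C or A))), not (not A implies ((A and E) or D))):
            not (C implies (not A or (C or A))): α-rule — add C, not (not A or (C or A)).
            not (not A implies ((A and E) or D)): α-rule — add not A, not ((A and E) or D).
            not (not A or (C or A)): α-rule — add not not A, not (C or A).
            × closes — contains both A and not A.
  branch 2 (add not not D, not (not B implies ((C implies (not A or (C or A))) iff (not A implies ((A and E) or D))))):
    not (not B implies ((C implies (not A or (C or A))) iff (not A implies ((A and E) or D)))): α-rule — add not B, not ((C implies (not A or (C or A))) iff (not A implies ((A and E) or D))).
    not ((C implies (not A or (C or A))) iff (not A implies ((A and E) or D))): β-rule — branch into (C implies (not A or (C or A))), not (not A implies ((A and E) or D))  //  not (C implies (not A or (C or A))), (not A implies ((A and E) or D)).
      branch 2.1 (add (C implies (not A or (C or A))), not (not A implies ((A and E) or D))):
        not (not A implies ((A and E) or D)): α-rule — add not A, not ((A and E) or D).
        not ((A and E) or D): α-rule — add not (A and E), not D.
        × closes — contains both D and not D.
      branch 2.2 (add not (C implies (not A or (C or A))), (not A implies ((A and E) or D))):
        not (C implies (not A or (C or A))): α-rule — add C, not (not A or (C or A)).
        not (not A or (C or A)): α-rule — add not not A, not (C or A).
        not (C or A): α-rule — add not C, not A.
        × closes — contains both C and not C.
8 branches closed, 7 open.
Each open branch fixes some atoms; the unmentioned ones are free. Counting distinct full assignments: branch {B=true, D=false} (A, C, E) contributes 8 new; branch {A=true, C=false, D=false} (B, E) contributes 2 new; branch {A=true, C=false, D=false, E=true} (B) contributes 0 new; branch {A=true, C=true, D=false} (B, E) contributes 2 new; branch {A=true, D=false} (B, C, E) contributes 0 new; branch {A=true, C=true, D=false, E=true} (B) contributes 0 new; branch {A=true, D=false, E=true} (B, C) contributes 0 new. Total: 12.

12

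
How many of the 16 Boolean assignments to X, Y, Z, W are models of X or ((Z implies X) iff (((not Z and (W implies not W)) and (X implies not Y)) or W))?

14

Initial set: {(X or ((Z implies X) iff (((not Z and (W implies not W)) and (X implies not Y)) or W)))}.
(X or ((Z implies X) iff (((not Z and (W implies not W)) and (X implies not Y)) or W))): β-rule — branch into X  //  ((Z implies X) iff (((not Z and (W implies not W)) and (X implies not Y)) or W)).
  branch 1 (add X):
    ○ open, literals {X=T}.
  branch 2 (add ((Z implies X) iff (((not Z and (W implies not W)) and (X implies not Y)) or W))):
    ((Z implies X) iff (((not Z and (W implies not W)) and (X implies not Y)) or W)): β-rule — branch into (Z implies X), (((not Z and (W implies not W)) and (X implies not Y)) or W)  //  not (Z implies X), not (((not Z and (W implies not W)) and (X implies not Y)) or W).
      branch 2.1 (add (Z implies X), (((not Z and (W implies not W)) and (X implies not Y)) or W)):
        (Z implies X): β-rule — branch into not Z  //  X.
          branch 2.1.1 (add not Z):
            (((not Z and (W implies not W)) and (X implies not Y)) or W): β-rule — branch into ((not Z and (W implies not W)) and (X implies not Y))  //  W.
              branch 2.1.1.1 (add ((not Z and (W implies not W)) and (X implies not Y))):
                ((not Z and (W implies not W)) and (X implies not Y)): α-rule — add (not Z and (W implies not W)), (X implies not Y).
                (not Z and (W implies not W)): α-rule — add not Z, (W implies not W).
                (X implies not Y): β-rule — branch into not X  //  not Y.
                  branch 2.1.1.1.1 (add not X):
                    (W implies not W): β-rule — branch into not W  //  not W.
                      branch 2.1.1.1.1.1 (add not W):
                        ○ open, literals {W=F, X=F, Z=F}.
                      branch 2.1.1.1.1.2 (add not W):
                        ○ open, literals {W=F, X=F, Z=F}.
                  branch 2.1.1.1.2 (add not Y):
                    (W implies not W): β-rule — branch into not W  //  not W.
                      branch 2.1.1.1.2.1 (add not W):
                        ○ open, literals {W=F, Y=F, Z=F}.
                      branch 2.1.1.1.2.2 (add not W):
                        ○ open, literals {W=F, Y=F, Z=F}.
              branch 2.1.1.2 (add W):
                ○ open, literals {W=T, Z=F}.
          branch 2.1.2 (add X):
            (((not Z and (W implies not W)) and (X implies not Y)) or W): β-rule — branch into ((not Z and (W implies not W)) and (X implies not Y))  //  W.
              branch 2.1.2.1 (add ((not Z and (W implies not W)) and (X implies not Y))):
                ((not Z and (W implies not W)) and (X implies not Y)): α-rule — add (not Z and (W implies not W)), (X implies not Y).
                (not Z and (W implies not W)): α-rule — add not Z, (W implies not W).
                (X implies not Y): β-rule — branch into not X  //  not Y.
                  branch 2.1.2.1.1 (add not X):
                    × closes — contains both X and not X.
                  branch 2.1.2.1.2 (add not Y):
                    (W implies not W): β-rule — branch into not W  //  not W.
                      branch 2.1.2.1.2.1 (add not W):
                        ○ open, literals {W=F, X=T, Y=F, Z=F}.
                      branch 2.1.2.1.2.2 (add not W):
                        ○ open, literals {W=F, X=T, Y=F, Z=F}.
              branch 2.1.2.2 (add W):
                ○ open, literals {W=T, X=T}.
      branch 2.2 (add not (Z implies X), not (((not Z and (W implies not W)) and (X implies not Y)) or W)):
        not (Z implies X): α-rule — add Z, not X.
        not (((not Z and (W implies not W)) and (X implies not Y)) or W): α-rule — add not ((not Z and (W implies not W)) and (X implies not Y)), not W.
        not ((not Z and (W implies not W)) and (X implies not Y)): β-rule — branch into not (not Z and (W implies not W))  //  not (X implies not Y).
          branch 2.2.1 (add not (not Z and (W implies not W))):
            not (not Z and (W implies not W)): β-rule — branch into not not Z  //  not (W implies not W).
              branch 2.2.1.1 (add not not Z):
                ○ open, literals {W=F, X=F, Z=T}.
              branch 2.2.1.2 (add not (W implies not W)):
                not (W implies not W): α-rule — add W, not not W.
                × closes — contains both W and not W.
          branch 2.2.2 (add not (X implies not Y)):
            not (X implies not Y): α-rule — add X, not not Y.
            × closes — contains both X and not X.
3 branches closed, 10 open.
Each open branch fixes some atoms; the unmentioned ones are free. Counting distinct full assignments: branch {X=T} (Y, Z, W) contributes 8 new; branch {W=F, X=F, Z=F} (Y) contributes 2 new; branch {W=F, X=F, Z=F} (Y) contributes 0 new; branch {W=F, Y=F, Z=F} (X) contributes 0 new; branch {W=F, Y=F, Z=F} (X) contributes 0 new; branch {W=T, Z=F} (X, Y) contributes 2 new; branch {W=F, X=T, Y=F, Z=F} (none free) contributes 0 new; branch {W=F, X=T, Y=F, Z=F} (none free) contributes 0 new; branch {W=T, X=T} (Y, Z) contributes 0 new; branch {W=F, X=F, Z=T} (Y) contributes 2 new. Total: 14.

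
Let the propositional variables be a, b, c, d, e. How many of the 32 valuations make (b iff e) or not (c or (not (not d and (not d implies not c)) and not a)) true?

22

Initial set: {T ((b iff e) or not (c or (not (not d and (not d implies not c)) and not a)))}.
T ((b iff e) or not (c or (not (not d and (not d implies not c)) and not a))): β-rule — branch into T (b iff e)  //  T not (c or (not (not d and (not d implies not c)) and not a)).
  branch 1 (add T (b iff e)):
    T (b iff e): β-rule — branch into T b, T e  //  F b, F e.
      branch 1.1 (add T b, T e):
        ○ open, literals {b=T, e=T}.
      branch 1.2 (add F b, F e):
        ○ open, literals {b=F, e=F}.
  branch 2 (add T not (c or (not (not d and (not d implies not c)) and not a))):
    T not (c or (not (not d and (not d implies not c)) and not a)): α-rule — add F c, F (not (not d and (not d implies not c)) and not a).
    F (not (not d and (not d implies not c)) and not a): β-rule — branch into F not (not d and (not d implies not c))  //  F not a.
      branch 2.1 (add F not (not d and (not d implies not c))):
        F not (not d and (not d implies not c)): α-rule — add T not d, T (not d implies not c).
        T (not d implies not c): β-rule — branch into F not d  //  T not c.
          branch 2.1.1 (add F not d):
            × closes — contains both d and not d.
          branch 2.1.2 (add T not c):
            ○ open, literals {c=F, d=F}.
      branch 2.2 (add F not a):
        ○ open, literals {a=T, c=F}.
1 branch closed, 4 open.
Each open branch fixes some atoms; the unmentioned ones are free. Counting distinct full assignments: branch {b=T, e=T} (a, c, d) contributes 8 new; branch {b=F, e=F} (a, c, d) contributes 8 new; branch {c=F, d=F} (a, b, e) contributes 4 new; branch {a=T, c=F} (b, d, e) contributes 2 new. Total: 22.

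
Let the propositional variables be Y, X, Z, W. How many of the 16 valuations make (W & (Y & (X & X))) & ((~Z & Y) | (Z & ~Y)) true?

Initial set: {((W & (Y & (X & X))) & ((~Z & Y) | (Z & ~Y)))}.
((W & (Y & (X & X))) & ((~Z & Y) | (Z & ~Y))): α-rule — add (W & (Y & (X & X))), ((~Z & Y) | (Z & ~Y)).
(W & (Y & (X & X))): α-rule — add W, (Y & (X & X)).
(Y & (X & X)): α-rule — add Y, (X & X).
(X & X): α-rule — add X, X.
((~Z & Y) | (Z & ~Y)): β-rule — branch into (~Z & Y)  //  (Z & ~Y).
  branch 1 (add (~Z & Y)):
    (~Z & Y): α-rule — add ~Z, Y.
    ○ open, literals {W=T, X=T, Y=T, Z=F}.
  branch 2 (add (Z & ~Y)):
    (Z & ~Y): α-rule — add Z, ~Y.
    × closes — contains both Y and ~Y.
1 branch closed, 1 open.
Each open branch fixes some atoms; the unmentioned ones are free. Counting distinct full assignments: branch {W=T, X=T, Y=T, Z=F} (none free) contributes 1 new. Total: 1.

1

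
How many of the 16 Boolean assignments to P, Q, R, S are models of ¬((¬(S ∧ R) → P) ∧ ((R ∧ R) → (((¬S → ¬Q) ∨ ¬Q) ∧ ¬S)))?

Initial set: {¬((¬(S ∧ R) → P) ∧ ((R ∧ R) → (((¬S → ¬Q) ∨ ¬Q) ∧ ¬S)))}.
¬((¬(S ∧ R) → P) ∧ ((R ∧ R) → (((¬S → ¬Q) ∨ ¬Q) ∧ ¬S))): β-rule — branch into ¬(¬(S ∧ R) → P)  //  ¬((R ∧ R) → (((¬S → ¬Q) ∨ ¬Q) ∧ ¬S)).
  branch 1 (add ¬(¬(S ∧ R) → P)):
    ¬(¬(S ∧ R) → P): α-rule — add ¬(S ∧ R), ¬P.
    ¬(S ∧ R): β-rule — branch into ¬S  //  ¬R.
      branch 1.1 (add ¬S):
        ○ open, literals {P=false, S=false}.
      branch 1.2 (add ¬R):
        ○ open, literals {P=false, R=false}.
  branch 2 (add ¬((R ∧ R) → (((¬S → ¬Q) ∨ ¬Q) ∧ ¬S))):
    ¬((R ∧ R) → (((¬S → ¬Q) ∨ ¬Q) ∧ ¬S)): α-rule — add (R ∧ R), ¬(((¬S → ¬Q) ∨ ¬Q) ∧ ¬S).
    (R ∧ R): α-rule — add R, R.
    ¬(((¬S → ¬Q) ∨ ¬Q) ∧ ¬S): β-rule — branch into ¬((¬S → ¬Q) ∨ ¬Q)  //  ¬¬S.
      branch 2.1 (add ¬((¬S → ¬Q) ∨ ¬Q)):
        ¬((¬S → ¬Q) ∨ ¬Q): α-rule — add ¬(¬S → ¬Q), ¬¬Q.
        ¬(¬S → ¬Q): α-rule — add ¬S, ¬¬Q.
        ○ open, literals {Q=true, R=true, S=false}.
      branch 2.2 (add ¬¬S):
        ○ open, literals {R=true, S=true}.
0 branches closed, 4 open.
Each open branch fixes some atoms; the unmentioned ones are free. Counting distinct full assignments: branch {P=false, S=false} (Q, R) contributes 4 new; branch {P=false, R=false} (Q, S) contributes 2 new; branch {Q=true, R=true, S=false} (P) contributes 1 new; branch {R=true, S=true} (P, Q) contributes 4 new. Total: 11.

11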